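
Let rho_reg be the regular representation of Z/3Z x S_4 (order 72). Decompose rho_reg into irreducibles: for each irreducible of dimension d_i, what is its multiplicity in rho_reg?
Each irreducible V_i of dimension d_i appears with multiplicity d_i, i.e. rho_reg = (direct sum over all irreducibles V_i) d_i V_i. The irreducible dimensions for Z/3Z x S_4 are 1, 1, 1, 1, 1, 1, 2, 2, 2, 3, 3, 3, 3, 3, 3: 6 irreducibles of dimension 1, each with multiplicity 1; 3 irreducibles of dimension 2, each with multiplicity 2; 6 irreducibles of dimension 3, each with multiplicity 3. Total dimension 6*1*1 + 3*2*2 + 6*3*3 = 72 = |G|.

Explanation: General theorem: in the regular representation of a finite group G, each irreducible appears with multiplicity equal to its dimension. Check: dim(rho_reg) = sum d_i^2 = 1 + 1 + 1 + 1 + 1 + 1 + 4 + 4 + 4 + 9 + 9 + 9 + 9 + 9 + 9 = 72 = |G|.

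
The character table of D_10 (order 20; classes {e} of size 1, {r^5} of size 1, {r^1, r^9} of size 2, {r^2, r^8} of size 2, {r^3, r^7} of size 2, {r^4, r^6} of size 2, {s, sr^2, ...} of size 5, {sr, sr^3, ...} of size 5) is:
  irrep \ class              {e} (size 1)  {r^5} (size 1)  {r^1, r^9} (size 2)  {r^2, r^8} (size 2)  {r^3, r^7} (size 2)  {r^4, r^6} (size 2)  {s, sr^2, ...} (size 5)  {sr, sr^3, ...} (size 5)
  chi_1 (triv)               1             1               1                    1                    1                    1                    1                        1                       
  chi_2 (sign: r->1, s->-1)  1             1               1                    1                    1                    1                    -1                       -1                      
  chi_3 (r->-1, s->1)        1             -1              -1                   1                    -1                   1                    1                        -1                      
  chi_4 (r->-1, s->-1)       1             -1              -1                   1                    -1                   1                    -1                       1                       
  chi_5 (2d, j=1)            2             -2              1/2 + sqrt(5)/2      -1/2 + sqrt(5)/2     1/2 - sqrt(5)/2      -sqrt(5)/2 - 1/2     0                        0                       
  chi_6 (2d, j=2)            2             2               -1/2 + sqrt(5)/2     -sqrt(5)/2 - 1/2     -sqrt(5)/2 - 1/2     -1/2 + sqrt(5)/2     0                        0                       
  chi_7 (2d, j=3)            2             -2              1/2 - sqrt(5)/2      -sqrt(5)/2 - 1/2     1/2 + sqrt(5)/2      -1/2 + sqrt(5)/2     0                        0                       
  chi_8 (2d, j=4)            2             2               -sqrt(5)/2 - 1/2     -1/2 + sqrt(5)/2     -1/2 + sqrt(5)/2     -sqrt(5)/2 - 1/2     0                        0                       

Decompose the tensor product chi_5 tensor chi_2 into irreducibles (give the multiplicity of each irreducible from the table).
chi_5 tensor chi_2 = chi_5 (all other irreducibles have multiplicity 0).

Derivation: The character of a tensor product is the pointwise product (chi_5 * chi_2)(C) = chi_5(C) * chi_2(C):
  {e}: (2)*(1), {r^5}: (-2)*(1), {r^1, r^9}: (1/2 + sqrt(5)/2)*(1), {r^2, r^8}: (-1/2 + sqrt(5)/2)*(1), {r^3, r^7}: (1/2 - sqrt(5)/2)*(1), {r^4, r^6}: (-sqrt(5)/2 - 1/2)*(1), {s, sr^2, ...}: (0)*(-1), {sr, sr^3, ...}: (0)*(-1)
so (chi_5 * chi_2) takes values
  {e} -> 2, {r^5} -> -2, {r^1, r^9} -> 1/2 + sqrt(5)/2, {r^2, r^8} -> -1/2 + sqrt(5)/2, {r^3, r^7} -> 1/2 - sqrt(5)/2, {r^4, r^6} -> -sqrt(5)/2 - 1/2, {s, sr^2, ...} -> 0, {sr, sr^3, ...} -> 0.
Now take the inner product of this character with each irreducible chi from the table, <chi_5*chi_2, chi> = (1/20) sum_C |C| (chi_5*chi_2)(C) conj(chi(C)):
  <chi_5*chi_2, chi_1> = (1/20)[1*(2)*conj(1) + 1*(-2)*conj(1) + 2*(1/2 + sqrt(5)/2)*conj(1) + 2*(-1/2 + sqrt(5)/2)*conj(1) + 2*(1/2 - sqrt(5)/2)*conj(1) + 2*(-sqrt(5)/2 - 1/2)*conj(1) + 5*(0)*conj(1) + 5*(0)*conj(1)]
      = (1/20)[(2) + (-2) + (1 + sqrt(5)) + (-1 + sqrt(5)) + (1 - sqrt(5)) + (-sqrt(5) - 1) + (0) + (0)] = 0/20 = 0
  <chi_5*chi_2, chi_2> = (1/20)[1*(2)*conj(1) + 1*(-2)*conj(1) + 2*(1/2 + sqrt(5)/2)*conj(1) + 2*(-1/2 + sqrt(5)/2)*conj(1) + 2*(1/2 - sqrt(5)/2)*conj(1) + 2*(-sqrt(5)/2 - 1/2)*conj(1) + 5*(0)*conj(-1) + 5*(0)*conj(-1)]
      = (1/20)[(2) + (-2) + (1 + sqrt(5)) + (-1 + sqrt(5)) + (1 - sqrt(5)) + (-sqrt(5) - 1) + (0) + (0)] = 0/20 = 0
  <chi_5*chi_2, chi_3> = (1/20)[1*(2)*conj(1) + 1*(-2)*conj(-1) + 2*(1/2 + sqrt(5)/2)*conj(-1) + 2*(-1/2 + sqrt(5)/2)*conj(1) + 2*(1/2 - sqrt(5)/2)*conj(-1) + 2*(-sqrt(5)/2 - 1/2)*conj(1) + 5*(0)*conj(1) + 5*(0)*conj(-1)]
      = (1/20)[(2) + (2) + (-sqrt(5) - 1) + (-1 + sqrt(5)) + (-1 + sqrt(5)) + (-sqrt(5) - 1) + (0) + (0)] = 0/20 = 0
  <chi_5*chi_2, chi_4> = (1/20)[1*(2)*conj(1) + 1*(-2)*conj(-1) + 2*(1/2 + sqrt(5)/2)*conj(-1) + 2*(-1/2 + sqrt(5)/2)*conj(1) + 2*(1/2 - sqrt(5)/2)*conj(-1) + 2*(-sqrt(5)/2 - 1/2)*conj(1) + 5*(0)*conj(-1) + 5*(0)*conj(1)]
      = (1/20)[(2) + (2) + (-sqrt(5) - 1) + (-1 + sqrt(5)) + (-1 + sqrt(5)) + (-sqrt(5) - 1) + (0) + (0)] = 0/20 = 0
  <chi_5*chi_2, chi_5> = (1/20)[1*(2)*conj(2) + 1*(-2)*conj(-2) + 2*(1/2 + sqrt(5)/2)*conj(1/2 + sqrt(5)/2) + 2*(-1/2 + sqrt(5)/2)*conj(-1/2 + sqrt(5)/2) + 2*(1/2 - sqrt(5)/2)*conj(1/2 - sqrt(5)/2) + 2*(-sqrt(5)/2 - 1/2)*conj(-sqrt(5)/2 - 1/2) + 5*(0)*conj(0) + 5*(0)*conj(0)]
      = (1/20)[(4) + (4) + (sqrt(5) + 3) + (3 - sqrt(5)) + (3 - sqrt(5)) + (sqrt(5) + 3) + (0) + (0)] = 20/20 = 1
  <chi_5*chi_2, chi_6> = (1/20)[1*(2)*conj(2) + 1*(-2)*conj(2) + 2*(1/2 + sqrt(5)/2)*conj(-1/2 + sqrt(5)/2) + 2*(-1/2 + sqrt(5)/2)*conj(-sqrt(5)/2 - 1/2) + 2*(1/2 - sqrt(5)/2)*conj(-sqrt(5)/2 - 1/2) + 2*(-sqrt(5)/2 - 1/2)*conj(-1/2 + sqrt(5)/2) + 5*(0)*conj(0) + 5*(0)*conj(0)]
      = (1/20)[(4) + (-4) + (2) + (-2) + (2) + (-2) + (0) + (0)] = 0/20 = 0
  <chi_5*chi_2, chi_7> = (1/20)[1*(2)*conj(2) + 1*(-2)*conj(-2) + 2*(1/2 + sqrt(5)/2)*conj(1/2 - sqrt(5)/2) + 2*(-1/2 + sqrt(5)/2)*conj(-sqrt(5)/2 - 1/2) + 2*(1/2 - sqrt(5)/2)*conj(1/2 + sqrt(5)/2) + 2*(-sqrt(5)/2 - 1/2)*conj(-1/2 + sqrt(5)/2) + 5*(0)*conj(0) + 5*(0)*conj(0)]
      = (1/20)[(4) + (4) + (-2) + (-2) + (-2) + (-2) + (0) + (0)] = 0/20 = 0
  <chi_5*chi_2, chi_8> = (1/20)[1*(2)*conj(2) + 1*(-2)*conj(2) + 2*(1/2 + sqrt(5)/2)*conj(-sqrt(5)/2 - 1/2) + 2*(-1/2 + sqrt(5)/2)*conj(-1/2 + sqrt(5)/2) + 2*(1/2 - sqrt(5)/2)*conj(-1/2 + sqrt(5)/2) + 2*(-sqrt(5)/2 - 1/2)*conj(-sqrt(5)/2 - 1/2) + 5*(0)*conj(0) + 5*(0)*conj(0)]
      = (1/20)[(4) + (-4) + (-3 - sqrt(5)) + (3 - sqrt(5)) + (-3 + sqrt(5)) + (sqrt(5) + 3) + (0) + (0)] = 0/20 = 0
Hence the multiplicities are chi_5: 1. Dimension check: dim(chi_5)*dim(chi_2) = 2*1 = 2 and sum (mult * dim) = 1*2 = 2.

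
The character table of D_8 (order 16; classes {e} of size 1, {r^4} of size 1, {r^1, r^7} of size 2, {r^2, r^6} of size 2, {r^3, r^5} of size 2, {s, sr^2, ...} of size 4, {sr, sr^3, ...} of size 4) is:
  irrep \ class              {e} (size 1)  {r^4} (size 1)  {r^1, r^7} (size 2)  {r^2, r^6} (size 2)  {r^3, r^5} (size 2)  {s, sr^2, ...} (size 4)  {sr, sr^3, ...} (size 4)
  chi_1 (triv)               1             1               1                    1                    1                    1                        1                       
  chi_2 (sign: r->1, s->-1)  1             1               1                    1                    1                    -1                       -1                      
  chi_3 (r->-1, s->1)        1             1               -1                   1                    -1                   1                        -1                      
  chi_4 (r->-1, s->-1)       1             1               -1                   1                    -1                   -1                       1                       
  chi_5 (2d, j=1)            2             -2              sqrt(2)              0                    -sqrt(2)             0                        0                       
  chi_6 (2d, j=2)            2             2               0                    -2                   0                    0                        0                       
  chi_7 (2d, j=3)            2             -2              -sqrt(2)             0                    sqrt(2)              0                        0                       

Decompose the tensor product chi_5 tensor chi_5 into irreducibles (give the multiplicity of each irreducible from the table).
chi_5 tensor chi_5 = chi_1 + chi_2 + chi_6 (all other irreducibles have multiplicity 0).

Proof sketch: The character of a tensor product is the pointwise product (chi_5 * chi_5)(C) = chi_5(C) * chi_5(C):
  {e}: (2)*(2), {r^4}: (-2)*(-2), {r^1, r^7}: (sqrt(2))*(sqrt(2)), {r^2, r^6}: (0)*(0), {r^3, r^5}: (-sqrt(2))*(-sqrt(2)), {s, sr^2, ...}: (0)*(0), {sr, sr^3, ...}: (0)*(0)
so (chi_5 * chi_5) takes values
  {e} -> 4, {r^4} -> 4, {r^1, r^7} -> 2, {r^2, r^6} -> 0, {r^3, r^5} -> 2, {s, sr^2, ...} -> 0, {sr, sr^3, ...} -> 0.
Now take the inner product of this character with each irreducible chi from the table, <chi_5*chi_5, chi> = (1/16) sum_C |C| (chi_5*chi_5)(C) conj(chi(C)):
  <chi_5*chi_5, chi_1> = (1/16)[1*(4)*conj(1) + 1*(4)*conj(1) + 2*(2)*conj(1) + 2*(0)*conj(1) + 2*(2)*conj(1) + 4*(0)*conj(1) + 4*(0)*conj(1)]
      = (1/16)[(4) + (4) + (4) + (0) + (4) + (0) + (0)] = 16/16 = 1
  <chi_5*chi_5, chi_2> = (1/16)[1*(4)*conj(1) + 1*(4)*conj(1) + 2*(2)*conj(1) + 2*(0)*conj(1) + 2*(2)*conj(1) + 4*(0)*conj(-1) + 4*(0)*conj(-1)]
      = (1/16)[(4) + (4) + (4) + (0) + (4) + (0) + (0)] = 16/16 = 1
  <chi_5*chi_5, chi_3> = (1/16)[1*(4)*conj(1) + 1*(4)*conj(1) + 2*(2)*conj(-1) + 2*(0)*conj(1) + 2*(2)*conj(-1) + 4*(0)*conj(1) + 4*(0)*conj(-1)]
      = (1/16)[(4) + (4) + (-4) + (0) + (-4) + (0) + (0)] = 0/16 = 0
  <chi_5*chi_5, chi_4> = (1/16)[1*(4)*conj(1) + 1*(4)*conj(1) + 2*(2)*conj(-1) + 2*(0)*conj(1) + 2*(2)*conj(-1) + 4*(0)*conj(-1) + 4*(0)*conj(1)]
      = (1/16)[(4) + (4) + (-4) + (0) + (-4) + (0) + (0)] = 0/16 = 0
  <chi_5*chi_5, chi_5> = (1/16)[1*(4)*conj(2) + 1*(4)*conj(-2) + 2*(2)*conj(sqrt(2)) + 2*(0)*conj(0) + 2*(2)*conj(-sqrt(2)) + 4*(0)*conj(0) + 4*(0)*conj(0)]
      = (1/16)[(8) + (-8) + (4*sqrt(2)) + (0) + (-4*sqrt(2)) + (0) + (0)] = 0/16 = 0
  <chi_5*chi_5, chi_6> = (1/16)[1*(4)*conj(2) + 1*(4)*conj(2) + 2*(2)*conj(0) + 2*(0)*conj(-2) + 2*(2)*conj(0) + 4*(0)*conj(0) + 4*(0)*conj(0)]
      = (1/16)[(8) + (8) + (0) + (0) + (0) + (0) + (0)] = 16/16 = 1
  <chi_5*chi_5, chi_7> = (1/16)[1*(4)*conj(2) + 1*(4)*conj(-2) + 2*(2)*conj(-sqrt(2)) + 2*(0)*conj(0) + 2*(2)*conj(sqrt(2)) + 4*(0)*conj(0) + 4*(0)*conj(0)]
      = (1/16)[(8) + (-8) + (-4*sqrt(2)) + (0) + (4*sqrt(2)) + (0) + (0)] = 0/16 = 0
Hence the multiplicities are chi_1: 1, chi_2: 1, chi_6: 1. Dimension check: dim(chi_5)*dim(chi_5) = 2*2 = 4 and sum (mult * dim) = 1*1 + 1*1 + 1*2 = 4.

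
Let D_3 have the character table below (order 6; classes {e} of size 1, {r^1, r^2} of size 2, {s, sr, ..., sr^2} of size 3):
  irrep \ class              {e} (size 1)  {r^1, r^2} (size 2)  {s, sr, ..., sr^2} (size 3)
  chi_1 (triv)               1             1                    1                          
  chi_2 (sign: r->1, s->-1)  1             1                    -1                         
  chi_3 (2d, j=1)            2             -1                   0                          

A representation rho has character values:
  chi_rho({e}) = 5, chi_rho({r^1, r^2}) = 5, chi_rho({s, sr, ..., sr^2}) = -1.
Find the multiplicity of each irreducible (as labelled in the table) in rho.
Multiplicities: chi_1: 2, chi_2: 3, chi_3: 0.

Solution. Use <chi_rho, chi> = (1/|G|) sum_C |C| * chi_rho(C) * conj(chi(C)) with |G| = 6 for each irreducible chi in the table:
  <chi_rho, chi_1> = (1/6)[1*(5)*conj(1) + 2*(5)*conj(1) + 3*(-1)*conj(1)]
      = (1/6)[(5) + (10) + (-3)] = 12/6 = 2
  <chi_rho, chi_2> = (1/6)[1*(5)*conj(1) + 2*(5)*conj(1) + 3*(-1)*conj(-1)]
      = (1/6)[(5) + (10) + (3)] = 18/6 = 3
  <chi_rho, chi_3> = (1/6)[1*(5)*conj(2) + 2*(5)*conj(-1) + 3*(-1)*conj(0)]
      = (1/6)[(10) + (-10) + (0)] = 0/6 = 0
Dimension check: dim(rho) = sum (mult * dim) = 2*1 + 3*1 + 0*2 = 5 = chi_rho(e) = 5.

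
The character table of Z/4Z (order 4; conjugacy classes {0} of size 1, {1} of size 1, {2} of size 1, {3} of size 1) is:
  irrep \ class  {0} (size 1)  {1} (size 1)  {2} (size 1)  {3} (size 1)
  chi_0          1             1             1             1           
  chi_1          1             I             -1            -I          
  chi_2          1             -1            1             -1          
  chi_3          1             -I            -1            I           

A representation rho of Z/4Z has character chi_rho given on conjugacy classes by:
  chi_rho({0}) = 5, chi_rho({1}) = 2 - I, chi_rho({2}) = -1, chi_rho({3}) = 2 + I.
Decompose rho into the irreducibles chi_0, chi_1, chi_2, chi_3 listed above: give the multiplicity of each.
Multiplicities: chi_0: 2, chi_1: 1, chi_2: 0, chi_3: 2.

Reasoning: Use <chi_rho, chi> = (1/|G|) sum_C |C| * chi_rho(C) * conj(chi(C)) with |G| = 4 for each irreducible chi in the table:
  <chi_rho, chi_0> = (1/4)[1*(5)*conj(1) + 1*(2 - I)*conj(1) + 1*(-1)*conj(1) + 1*(2 + I)*conj(1)]
      = (1/4)[(5) + (2 - I) + (-1) + (2 + I)] = 8/4 = 2
  <chi_rho, chi_1> = (1/4)[1*(5)*conj(1) + 1*(2 - I)*conj(I) + 1*(-1)*conj(-1) + 1*(2 + I)*conj(-I)]
      = (1/4)[(5) + (-1 - 2*I) + (1) + (-1 + 2*I)] = 4/4 = 1
  <chi_rho, chi_2> = (1/4)[1*(5)*conj(1) + 1*(2 - I)*conj(-1) + 1*(-1)*conj(1) + 1*(2 + I)*conj(-1)]
      = (1/4)[(5) + (-2 + I) + (-1) + (-2 - I)] = 0/4 = 0
  <chi_rho, chi_3> = (1/4)[1*(5)*conj(1) + 1*(2 - I)*conj(-I) + 1*(-1)*conj(-1) + 1*(2 + I)*conj(I)]
      = (1/4)[(5) + (1 + 2*I) + (1) + (1 - 2*I)] = 8/4 = 2
(Exp terms are combined using exp(i*s)*conj(exp(i*t)) = exp(i*(s-t)), and sums of them are collapsed using the identity that for every m > 1 the m distinct m-th roots of unity sum to 0, e.g. 1 + exp(2*I*pi/3) + exp(-2*I*pi/3) = 0.)
Dimension check: dim(rho) = sum (mult * dim) = 2*1 + 1*1 + 0*1 + 2*1 = 5 = chi_rho(e) = 5.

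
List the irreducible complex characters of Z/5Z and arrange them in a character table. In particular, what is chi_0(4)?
Character table of Z/5Z (irreps indexed chi_0,...,chi_4 with chi_k(m) = zeta_5^(k*m), zeta_5 = exp(2*pi*i/5)):
  irrep \ class  {0} (size 1)  {1} (size 1)    {2} (size 1)    {3} (size 1)    {4} (size 1)  
  chi_0          1             1               1               1               1             
  chi_1          1             exp(2*I*pi/5)   exp(4*I*pi/5)   exp(-4*I*pi/5)  exp(-2*I*pi/5)
  chi_2          1             exp(4*I*pi/5)   exp(-2*I*pi/5)  exp(2*I*pi/5)   exp(-4*I*pi/5)
  chi_3          1             exp(-4*I*pi/5)  exp(2*I*pi/5)   exp(-2*I*pi/5)  exp(4*I*pi/5) 
  chi_4          1             exp(-2*I*pi/5)  exp(-4*I*pi/5)  exp(4*I*pi/5)   exp(2*I*pi/5) 

Spot check: chi_0(4) = zeta_5^(0*4) = zeta_5^0 = 1.

Reasoning: Z/5Z is abelian, so all 5 irreducible complex representations are 1-dimensional. They are given by chi_k(m) = zeta_5^(k*m) for k = 0,...,4. Row orthogonality: sum_m chi_k(m) conj(chi_l(m)) = 5 * [k = l].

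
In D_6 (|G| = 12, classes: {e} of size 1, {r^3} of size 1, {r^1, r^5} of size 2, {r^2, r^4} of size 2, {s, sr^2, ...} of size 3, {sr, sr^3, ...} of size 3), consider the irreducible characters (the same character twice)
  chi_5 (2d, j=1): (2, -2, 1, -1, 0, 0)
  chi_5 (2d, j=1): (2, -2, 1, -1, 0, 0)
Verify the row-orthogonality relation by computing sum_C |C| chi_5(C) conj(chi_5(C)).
Sum = 12 = |G| = 12; so <chi_5, chi_5> = 1 (norm-1 confirms irreducibility).

Solution. Compute term by term over conjugacy classes (|C| * chi_5(C) * conj(chi_5(C))):
  1*(2)*conj(2) + 1*(-2)*conj(-2) + 2*(1)*conj(1) + 2*(-1)*conj(-1) + 3*(0)*conj(0) + 3*(0)*conj(0)
  = (4) + (4) + (2) + (2) + (0) + (0)
  = 12.
Dividing by |G| = 12 gives 12/12 = 1, matching the row-orthogonality relation <chi_5, chi_5> = [chi_5 = chi_5].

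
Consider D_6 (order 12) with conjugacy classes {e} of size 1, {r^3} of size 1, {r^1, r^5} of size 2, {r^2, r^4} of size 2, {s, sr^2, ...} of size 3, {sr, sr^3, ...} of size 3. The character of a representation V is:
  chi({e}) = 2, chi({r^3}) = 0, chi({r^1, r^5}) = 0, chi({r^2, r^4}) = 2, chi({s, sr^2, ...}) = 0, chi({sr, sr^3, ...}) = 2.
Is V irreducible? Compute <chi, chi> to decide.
Not irreducible (reducible): <chi, chi> = 2 > 1.

Explanation: <chi, chi> = (1/|G|) sum_C |C| * |chi(C)|^2 = (1/12)[1*|2|^2 + 1*|0|^2 + 2*|0|^2 + 2*|2|^2 + 3*|0|^2 + 3*|2|^2]
  = (1/12)[(4) + (0) + (0) + (8) + (0) + (12)] = 24/12 = 2.
A character is irreducible iff <chi, chi> = 1, so this representation is reducible.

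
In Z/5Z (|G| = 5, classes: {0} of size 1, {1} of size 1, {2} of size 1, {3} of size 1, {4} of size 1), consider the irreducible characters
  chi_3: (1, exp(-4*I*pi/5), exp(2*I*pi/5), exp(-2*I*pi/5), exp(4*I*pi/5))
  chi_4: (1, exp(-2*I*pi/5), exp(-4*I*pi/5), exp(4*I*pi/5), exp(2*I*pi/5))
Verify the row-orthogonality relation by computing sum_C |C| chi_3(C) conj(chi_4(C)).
Sum = 0; so <chi_3, chi_4> = 0 (distinct irreducibles are orthogonal).

Working: Compute term by term over conjugacy classes (|C| * chi_3(C) * conj(chi_4(C))):
  1*(1)*conj(1) + 1*(exp(-4*I*pi/5))*conj(exp(-2*I*pi/5)) + 1*(exp(2*I*pi/5))*conj(exp(-4*I*pi/5)) + 1*(exp(-2*I*pi/5))*conj(exp(4*I*pi/5)) + 1*(exp(4*I*pi/5))*conj(exp(2*I*pi/5))
  = (1) + (exp(-2*I*pi/5)) + (exp(-4*I*pi/5)) + (exp(4*I*pi/5)) + (exp(2*I*pi/5))
  = 0.
(Exp terms are combined using exp(i*s)*conj(exp(i*t)) = exp(i*(s-t)), and sums of them are collapsed using the identity that for every m > 1 the m distinct m-th roots of unity sum to 0, e.g. 1 + exp(2*I*pi/3) + exp(-2*I*pi/3) = 0.)
Dividing by |G| = 5 gives 0/5 = 0, matching the row-orthogonality relation <chi_3, chi_4> = [chi_3 = chi_4].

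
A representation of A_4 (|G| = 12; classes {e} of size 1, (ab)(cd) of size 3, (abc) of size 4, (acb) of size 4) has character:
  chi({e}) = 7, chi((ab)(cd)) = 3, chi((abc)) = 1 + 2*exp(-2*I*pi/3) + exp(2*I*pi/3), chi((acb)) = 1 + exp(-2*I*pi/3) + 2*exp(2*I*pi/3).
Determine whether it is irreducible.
Not irreducible (reducible): <chi, chi> = 7 > 1.

Details: <chi, chi> = (1/|G|) sum_C |C| * |chi(C)|^2 = (1/12)[1*|7|^2 + 3*|3|^2 + 4*|1 + 2*exp(-2*I*pi/3) + exp(2*I*pi/3)|^2 + 4*|1 + exp(-2*I*pi/3) + 2*exp(2*I*pi/3)|^2]
  = (1/12)[(49) + (27) + (4) + (4)] = 84/12 = 7.
(Exp terms are combined using exp(i*s)*conj(exp(i*t)) = exp(i*(s-t)), and sums of them are collapsed using the identity that for every m > 1 the m distinct m-th roots of unity sum to 0, e.g. 1 + exp(2*I*pi/3) + exp(-2*I*pi/3) = 0.)
A character is irreducible iff <chi, chi> = 1, so this representation is reducible.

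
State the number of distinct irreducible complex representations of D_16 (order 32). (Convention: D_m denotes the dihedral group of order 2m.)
11

Justification: The number of irreducible complex representations of a finite group equals its number of conjugacy classes. D_16 has 11 conjugacy classes (n/2 + 3 for n even), so D_16 (order 32) has exactly 11 irreducible complex representations.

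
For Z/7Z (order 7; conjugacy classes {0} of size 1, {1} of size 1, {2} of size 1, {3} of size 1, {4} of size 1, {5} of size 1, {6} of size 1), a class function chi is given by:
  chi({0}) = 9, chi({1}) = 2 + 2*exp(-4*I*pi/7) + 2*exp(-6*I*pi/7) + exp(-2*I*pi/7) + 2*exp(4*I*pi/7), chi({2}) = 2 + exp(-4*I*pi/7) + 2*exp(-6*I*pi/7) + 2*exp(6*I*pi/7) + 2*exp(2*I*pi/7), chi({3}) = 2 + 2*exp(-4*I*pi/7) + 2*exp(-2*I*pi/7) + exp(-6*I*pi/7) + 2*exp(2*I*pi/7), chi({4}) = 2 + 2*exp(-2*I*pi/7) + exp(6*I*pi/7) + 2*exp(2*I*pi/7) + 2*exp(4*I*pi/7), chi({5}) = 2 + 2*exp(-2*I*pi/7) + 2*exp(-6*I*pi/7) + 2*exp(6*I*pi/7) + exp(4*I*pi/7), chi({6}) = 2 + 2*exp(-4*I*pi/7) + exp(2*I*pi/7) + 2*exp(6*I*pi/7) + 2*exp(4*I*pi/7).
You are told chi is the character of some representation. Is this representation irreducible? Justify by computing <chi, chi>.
Not irreducible (reducible): <chi, chi> = 17 > 1.

Derivation: <chi, chi> = (1/|G|) sum_C |C| * |chi(C)|^2 = (1/7)[1*|9|^2 + 1*|2 + 2*exp(-4*I*pi/7) + 2*exp(-6*I*pi/7) + exp(-2*I*pi/7) + 2*exp(4*I*pi/7)|^2 + 1*|2 + exp(-4*I*pi/7) + 2*exp(-6*I*pi/7) + 2*exp(6*I*pi/7) + 2*exp(2*I*pi/7)|^2 + 1*|2 + 2*exp(-4*I*pi/7) + 2*exp(-2*I*pi/7) + exp(-6*I*pi/7) + 2*exp(2*I*pi/7)|^2 + 1*|2 + 2*exp(-2*I*pi/7) + exp(6*I*pi/7) + 2*exp(2*I*pi/7) + 2*exp(4*I*pi/7)|^2 + 1*|2 + 2*exp(-2*I*pi/7) + 2*exp(-6*I*pi/7) + 2*exp(6*I*pi/7) + exp(4*I*pi/7)|^2 + 1*|2 + 2*exp(-4*I*pi/7) + exp(2*I*pi/7) + 2*exp(6*I*pi/7) + 2*exp(4*I*pi/7)|^2]
  = (1/7)[(81) + (17 + 14*exp(-4*I*pi/7) + 8*exp(-2*I*pi/7) + 10*exp(-6*I*pi/7) + 10*exp(6*I*pi/7) + 8*exp(2*I*pi/7) + 14*exp(4*I*pi/7)) + (17 + 10*exp(-2*I*pi/7) + 8*exp(-4*I*pi/7) + 14*exp(-6*I*pi/7) + 14*exp(6*I*pi/7) + 8*exp(4*I*pi/7) + 10*exp(2*I*pi/7)) + (17 + 14*exp(-2*I*pi/7) + 10*exp(-4*I*pi/7) + 8*exp(-6*I*pi/7) + 8*exp(6*I*pi/7) + 10*exp(4*I*pi/7) + 14*exp(2*I*pi/7)) + (17 + 14*exp(-2*I*pi/7) + 10*exp(-4*I*pi/7) + 8*exp(-6*I*pi/7) + 8*exp(6*I*pi/7) + 10*exp(4*I*pi/7) + 14*exp(2*I*pi/7)) + (17 + 10*exp(-2*I*pi/7) + 8*exp(-4*I*pi/7) + 14*exp(-6*I*pi/7) + 14*exp(6*I*pi/7) + 8*exp(4*I*pi/7) + 10*exp(2*I*pi/7)) + (17 + 14*exp(-4*I*pi/7) + 8*exp(-2*I*pi/7) + 10*exp(-6*I*pi/7) + 10*exp(6*I*pi/7) + 8*exp(2*I*pi/7) + 14*exp(4*I*pi/7))] = 119/7 = 17.
(Exp terms are combined using exp(i*s)*conj(exp(i*t)) = exp(i*(s-t)), and sums of them are collapsed using the identity that for every m > 1 the m distinct m-th roots of unity sum to 0, e.g. 1 + exp(2*I*pi/3) + exp(-2*I*pi/3) = 0.)
A character is irreducible iff <chi, chi> = 1, so this representation is reducible.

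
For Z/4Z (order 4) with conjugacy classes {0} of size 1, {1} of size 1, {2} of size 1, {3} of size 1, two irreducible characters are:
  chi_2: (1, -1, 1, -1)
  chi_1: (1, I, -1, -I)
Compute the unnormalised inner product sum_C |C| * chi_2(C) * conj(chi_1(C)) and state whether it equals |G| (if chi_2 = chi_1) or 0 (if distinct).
Sum = 0; so <chi_2, chi_1> = 0 (distinct irreducibles are orthogonal).

Argument: Compute term by term over conjugacy classes (|C| * chi_2(C) * conj(chi_1(C))):
  1*(1)*conj(1) + 1*(-1)*conj(I) + 1*(1)*conj(-1) + 1*(-1)*conj(-I)
  = (1) + (I) + (-1) + (-I)
  = 0.
(Exp terms are combined using exp(i*s)*conj(exp(i*t)) = exp(i*(s-t)), and sums of them are collapsed using the identity that for every m > 1 the m distinct m-th roots of unity sum to 0, e.g. 1 + exp(2*I*pi/3) + exp(-2*I*pi/3) = 0.)
Dividing by |G| = 4 gives 0/4 = 0, matching the row-orthogonality relation <chi_2, chi_1> = [chi_2 = chi_1].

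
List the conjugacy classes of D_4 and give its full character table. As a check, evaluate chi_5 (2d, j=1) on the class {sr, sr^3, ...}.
Conjugacy classes: {e} of size 1, {r^2} of size 1, {r^1, r^3} of size 2, {s, sr^2, ...} of size 2, {sr, sr^3, ...} of size 2.
Character table:
  irrep \ class              {e} (size 1)  {r^2} (size 1)  {r^1, r^3} (size 2)  {s, sr^2, ...} (size 2)  {sr, sr^3, ...} (size 2)
  chi_1 (triv)               1             1               1                    1                        1                       
  chi_2 (sign: r->1, s->-1)  1             1               1                    -1                       -1                      
  chi_3 (r->-1, s->1)        1             1               -1                   1                        -1                      
  chi_4 (r->-1, s->-1)       1             1               -1                   -1                       1                       
  chi_5 (2d, j=1)            2             -2              0                    0                        0                       

Spot check: chi_5 (2d, j=1) on {sr, sr^3, ...} = 0.

Why: D_4 has order 2*4 = 8 with 5 conjugacy classes, hence 5 irreducibles. Sum of squared dims 1 + 1 + 1 + 1 + 4 = 8 = |G|. Linear characters come from the abelianisation; the 2-dimensional irreps have character r^k -> 2*cos(2*pi*j*k/4), reflections -> 0.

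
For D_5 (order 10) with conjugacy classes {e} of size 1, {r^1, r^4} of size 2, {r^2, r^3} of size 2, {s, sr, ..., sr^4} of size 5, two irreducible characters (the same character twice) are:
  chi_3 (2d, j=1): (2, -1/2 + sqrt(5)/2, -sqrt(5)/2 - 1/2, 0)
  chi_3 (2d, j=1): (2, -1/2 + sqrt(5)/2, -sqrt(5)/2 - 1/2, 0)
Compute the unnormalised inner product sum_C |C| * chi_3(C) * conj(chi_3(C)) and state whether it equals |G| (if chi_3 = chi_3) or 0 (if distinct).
Sum = 10 = |G| = 10; so <chi_3, chi_3> = 1 (norm-1 confirms irreducibility).

Solution. Compute term by term over conjugacy classes (|C| * chi_3(C) * conj(chi_3(C))):
  1*(2)*conj(2) + 2*(-1/2 + sqrt(5)/2)*conj(-1/2 + sqrt(5)/2) + 2*(-sqrt(5)/2 - 1/2)*conj(-sqrt(5)/2 - 1/2) + 5*(0)*conj(0)
  = (4) + (3 - sqrt(5)) + (sqrt(5) + 3) + (0)
  = 10.
Dividing by |G| = 10 gives 10/10 = 1, matching the row-orthogonality relation <chi_3, chi_3> = [chi_3 = chi_3].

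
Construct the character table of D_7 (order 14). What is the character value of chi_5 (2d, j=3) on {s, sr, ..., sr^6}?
Conjugacy classes: {e} of size 1, {r^1, r^6} of size 2, {r^2, r^5} of size 2, {r^3, r^4} of size 2, {s, sr, ..., sr^6} of size 7.
Character table:
  irrep \ class              {e} (size 1)  {r^1, r^6} (size 2)  {r^2, r^5} (size 2)  {r^3, r^4} (size 2)  {s, sr, ..., sr^6} (size 7)
  chi_1 (triv)               1             1                    1                    1                    1                          
  chi_2 (sign: r->1, s->-1)  1             1                    1                    1                    -1                         
  chi_3 (2d, j=1)            2             2*cos(2*pi/7)        -2*cos(3*pi/7)       -2*cos(pi/7)         0                          
  chi_4 (2d, j=2)            2             -2*cos(3*pi/7)       -2*cos(pi/7)         2*cos(2*pi/7)        0                          
  chi_5 (2d, j=3)            2             -2*cos(pi/7)         2*cos(2*pi/7)        -2*cos(3*pi/7)       0                          

Spot check: chi_5 (2d, j=3) on {s, sr, ..., sr^6} = 0.

Why: D_7 has order 2*7 = 14 with 5 conjugacy classes, hence 5 irreducibles. Sum of squared dims 1 + 1 + 4 + 4 + 4 = 14 = |G|. Linear characters come from the abelianisation; the 2-dimensional irreps have character r^k -> 2*cos(2*pi*j*k/7), reflections -> 0.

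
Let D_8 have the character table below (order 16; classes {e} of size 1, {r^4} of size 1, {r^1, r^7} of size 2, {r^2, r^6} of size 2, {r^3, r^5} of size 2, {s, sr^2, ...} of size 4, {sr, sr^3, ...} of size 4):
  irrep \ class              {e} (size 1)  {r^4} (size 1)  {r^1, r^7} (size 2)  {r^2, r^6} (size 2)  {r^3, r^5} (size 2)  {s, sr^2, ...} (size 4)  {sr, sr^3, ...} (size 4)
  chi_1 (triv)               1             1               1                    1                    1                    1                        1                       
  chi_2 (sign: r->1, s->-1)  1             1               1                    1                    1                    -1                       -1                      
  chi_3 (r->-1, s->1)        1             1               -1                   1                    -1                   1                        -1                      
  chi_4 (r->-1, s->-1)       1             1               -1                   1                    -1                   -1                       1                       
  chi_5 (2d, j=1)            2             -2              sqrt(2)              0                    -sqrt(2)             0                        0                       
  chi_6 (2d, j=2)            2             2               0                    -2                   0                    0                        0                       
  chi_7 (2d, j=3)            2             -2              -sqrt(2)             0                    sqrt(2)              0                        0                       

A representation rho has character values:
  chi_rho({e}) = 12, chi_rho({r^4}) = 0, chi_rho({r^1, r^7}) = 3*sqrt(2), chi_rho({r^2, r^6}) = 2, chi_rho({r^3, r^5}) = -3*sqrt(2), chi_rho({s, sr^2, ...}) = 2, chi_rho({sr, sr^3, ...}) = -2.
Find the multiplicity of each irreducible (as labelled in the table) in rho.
Multiplicities: chi_1: 1, chi_2: 1, chi_3: 2, chi_4: 0, chi_5: 3, chi_6: 1, chi_7: 0.

Argument: Use <chi_rho, chi> = (1/|G|) sum_C |C| * chi_rho(C) * conj(chi(C)) with |G| = 16 for each irreducible chi in the table:
  <chi_rho, chi_1> = (1/16)[1*(12)*conj(1) + 1*(0)*conj(1) + 2*(3*sqrt(2))*conj(1) + 2*(2)*conj(1) + 2*(-3*sqrt(2))*conj(1) + 4*(2)*conj(1) + 4*(-2)*conj(1)]
      = (1/16)[(12) + (0) + (6*sqrt(2)) + (4) + (-6*sqrt(2)) + (8) + (-8)] = 16/16 = 1
  <chi_rho, chi_2> = (1/16)[1*(12)*conj(1) + 1*(0)*conj(1) + 2*(3*sqrt(2))*conj(1) + 2*(2)*conj(1) + 2*(-3*sqrt(2))*conj(1) + 4*(2)*conj(-1) + 4*(-2)*conj(-1)]
      = (1/16)[(12) + (0) + (6*sqrt(2)) + (4) + (-6*sqrt(2)) + (-8) + (8)] = 16/16 = 1
  <chi_rho, chi_3> = (1/16)[1*(12)*conj(1) + 1*(0)*conj(1) + 2*(3*sqrt(2))*conj(-1) + 2*(2)*conj(1) + 2*(-3*sqrt(2))*conj(-1) + 4*(2)*conj(1) + 4*(-2)*conj(-1)]
      = (1/16)[(12) + (0) + (-6*sqrt(2)) + (4) + (6*sqrt(2)) + (8) + (8)] = 32/16 = 2
  <chi_rho, chi_4> = (1/16)[1*(12)*conj(1) + 1*(0)*conj(1) + 2*(3*sqrt(2))*conj(-1) + 2*(2)*conj(1) + 2*(-3*sqrt(2))*conj(-1) + 4*(2)*conj(-1) + 4*(-2)*conj(1)]
      = (1/16)[(12) + (0) + (-6*sqrt(2)) + (4) + (6*sqrt(2)) + (-8) + (-8)] = 0/16 = 0
  <chi_rho, chi_5> = (1/16)[1*(12)*conj(2) + 1*(0)*conj(-2) + 2*(3*sqrt(2))*conj(sqrt(2)) + 2*(2)*conj(0) + 2*(-3*sqrt(2))*conj(-sqrt(2)) + 4*(2)*conj(0) + 4*(-2)*conj(0)]
      = (1/16)[(24) + (0) + (12) + (0) + (12) + (0) + (0)] = 48/16 = 3
  <chi_rho, chi_6> = (1/16)[1*(12)*conj(2) + 1*(0)*conj(2) + 2*(3*sqrt(2))*conj(0) + 2*(2)*conj(-2) + 2*(-3*sqrt(2))*conj(0) + 4*(2)*conj(0) + 4*(-2)*conj(0)]
      = (1/16)[(24) + (0) + (0) + (-8) + (0) + (0) + (0)] = 16/16 = 1
  <chi_rho, chi_7> = (1/16)[1*(12)*conj(2) + 1*(0)*conj(-2) + 2*(3*sqrt(2))*conj(-sqrt(2)) + 2*(2)*conj(0) + 2*(-3*sqrt(2))*conj(sqrt(2)) + 4*(2)*conj(0) + 4*(-2)*conj(0)]
      = (1/16)[(24) + (0) + (-12) + (0) + (-12) + (0) + (0)] = 0/16 = 0
Dimension check: dim(rho) = sum (mult * dim) = 1*1 + 1*1 + 2*1 + 0*1 + 3*2 + 1*2 + 0*2 = 12 = chi_rho(e) = 12.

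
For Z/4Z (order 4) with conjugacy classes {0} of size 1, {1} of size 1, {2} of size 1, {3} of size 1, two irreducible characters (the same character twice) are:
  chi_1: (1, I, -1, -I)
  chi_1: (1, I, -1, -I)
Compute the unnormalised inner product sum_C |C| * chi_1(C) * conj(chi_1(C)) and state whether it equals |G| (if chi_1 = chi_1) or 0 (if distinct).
Sum = 4 = |G| = 4; so <chi_1, chi_1> = 1 (norm-1 confirms irreducibility).

Why: Compute term by term over conjugacy classes (|C| * chi_1(C) * conj(chi_1(C))):
  1*(1)*conj(1) + 1*(I)*conj(I) + 1*(-1)*conj(-1) + 1*(-I)*conj(-I)
  = (1) + (1) + (1) + (1)
  = 4.
(Exp terms are combined using exp(i*s)*conj(exp(i*t)) = exp(i*(s-t)), and sums of them are collapsed using the identity that for every m > 1 the m distinct m-th roots of unity sum to 0, e.g. 1 + exp(2*I*pi/3) + exp(-2*I*pi/3) = 0.)
Dividing by |G| = 4 gives 4/4 = 1, matching the row-orthogonality relation <chi_1, chi_1> = [chi_1 = chi_1].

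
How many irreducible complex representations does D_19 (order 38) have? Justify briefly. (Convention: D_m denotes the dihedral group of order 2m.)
11

Solution. The number of irreducible complex representations of a finite group equals its number of conjugacy classes. D_19 has 11 conjugacy classes ((n+3)/2 for n odd), so D_19 (order 38) has exactly 11 irreducible complex representations.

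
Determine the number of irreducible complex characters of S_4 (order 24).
5

Explanation: The number of irreducible complex representations of a finite group equals its number of conjugacy classes. Conjugacy classes in S_4 correspond to cycle types, i.e. partitions of 4; there are p(4) = 5 of them, so S_4 (order 24) has exactly 5 irreducible complex representations.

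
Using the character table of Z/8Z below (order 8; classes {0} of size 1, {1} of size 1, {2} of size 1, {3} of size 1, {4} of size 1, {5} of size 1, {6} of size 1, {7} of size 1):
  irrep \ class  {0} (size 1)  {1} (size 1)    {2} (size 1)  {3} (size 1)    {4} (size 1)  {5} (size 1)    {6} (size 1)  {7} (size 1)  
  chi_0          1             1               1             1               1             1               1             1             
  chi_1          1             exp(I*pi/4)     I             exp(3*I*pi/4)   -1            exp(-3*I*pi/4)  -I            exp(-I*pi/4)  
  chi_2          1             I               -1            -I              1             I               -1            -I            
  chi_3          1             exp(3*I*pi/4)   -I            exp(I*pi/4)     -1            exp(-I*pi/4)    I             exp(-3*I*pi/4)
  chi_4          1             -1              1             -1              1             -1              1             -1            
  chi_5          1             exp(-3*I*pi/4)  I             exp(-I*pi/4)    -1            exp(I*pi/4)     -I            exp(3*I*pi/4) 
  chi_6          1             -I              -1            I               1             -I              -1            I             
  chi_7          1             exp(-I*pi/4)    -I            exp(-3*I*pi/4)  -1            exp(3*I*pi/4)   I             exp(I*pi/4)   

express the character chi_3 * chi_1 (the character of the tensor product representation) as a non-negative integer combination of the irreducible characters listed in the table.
chi_3 tensor chi_1 = chi_4 (all other irreducibles have multiplicity 0).

Proof sketch: The character of a tensor product is the pointwise product (chi_3 * chi_1)(C) = chi_3(C) * chi_1(C):
  {0}: (1)*(1), {1}: (exp(3*I*pi/4))*(exp(I*pi/4)), {2}: (-I)*(I), {3}: (exp(I*pi/4))*(exp(3*I*pi/4)), {4}: (-1)*(-1), {5}: (exp(-I*pi/4))*(exp(-3*I*pi/4)), {6}: (I)*(-I), {7}: (exp(-3*I*pi/4))*(exp(-I*pi/4))
so (chi_3 * chi_1) takes values
  {0} -> 1, {1} -> -1, {2} -> 1, {3} -> -1, {4} -> 1, {5} -> -1, {6} -> 1, {7} -> -1.
Now take the inner product of this character with each irreducible chi from the table, <chi_3*chi_1, chi> = (1/8) sum_C |C| (chi_3*chi_1)(C) conj(chi(C)):
  <chi_3*chi_1, chi_0> = (1/8)[1*(1)*conj(1) + 1*(-1)*conj(1) + 1*(1)*conj(1) + 1*(-1)*conj(1) + 1*(1)*conj(1) + 1*(-1)*conj(1) + 1*(1)*conj(1) + 1*(-1)*conj(1)]
      = (1/8)[(1) + (-1) + (1) + (-1) + (1) + (-1) + (1) + (-1)] = 0/8 = 0
  <chi_3*chi_1, chi_1> = (1/8)[1*(1)*conj(1) + 1*(-1)*conj(exp(I*pi/4)) + 1*(1)*conj(I) + 1*(-1)*conj(exp(3*I*pi/4)) + 1*(1)*conj(-1) + 1*(-1)*conj(exp(-3*I*pi/4)) + 1*(1)*conj(-I) + 1*(-1)*conj(exp(-I*pi/4))]
      = (1/8)[(1) + (-exp(-I*pi/4)) + (-I) + (-exp(-3*I*pi/4)) + (-1) + (-exp(3*I*pi/4)) + (I) + (-exp(I*pi/4))] = 0/8 = 0
  <chi_3*chi_1, chi_2> = (1/8)[1*(1)*conj(1) + 1*(-1)*conj(I) + 1*(1)*conj(-1) + 1*(-1)*conj(-I) + 1*(1)*conj(1) + 1*(-1)*conj(I) + 1*(1)*conj(-1) + 1*(-1)*conj(-I)]
      = (1/8)[(1) + (I) + (-1) + (-I) + (1) + (I) + (-1) + (-I)] = 0/8 = 0
  <chi_3*chi_1, chi_3> = (1/8)[1*(1)*conj(1) + 1*(-1)*conj(exp(3*I*pi/4)) + 1*(1)*conj(-I) + 1*(-1)*conj(exp(I*pi/4)) + 1*(1)*conj(-1) + 1*(-1)*conj(exp(-I*pi/4)) + 1*(1)*conj(I) + 1*(-1)*conj(exp(-3*I*pi/4))]
      = (1/8)[(1) + (-exp(-3*I*pi/4)) + (I) + (-exp(-I*pi/4)) + (-1) + (-exp(I*pi/4)) + (-I) + (-exp(3*I*pi/4))] = 0/8 = 0
  <chi_3*chi_1, chi_4> = (1/8)[1*(1)*conj(1) + 1*(-1)*conj(-1) + 1*(1)*conj(1) + 1*(-1)*conj(-1) + 1*(1)*conj(1) + 1*(-1)*conj(-1) + 1*(1)*conj(1) + 1*(-1)*conj(-1)]
      = (1/8)[(1) + (1) + (1) + (1) + (1) + (1) + (1) + (1)] = 8/8 = 1
  <chi_3*chi_1, chi_5> = (1/8)[1*(1)*conj(1) + 1*(-1)*conj(exp(-3*I*pi/4)) + 1*(1)*conj(I) + 1*(-1)*conj(exp(-I*pi/4)) + 1*(1)*conj(-1) + 1*(-1)*conj(exp(I*pi/4)) + 1*(1)*conj(-I) + 1*(-1)*conj(exp(3*I*pi/4))]
      = (1/8)[(1) + (-exp(3*I*pi/4)) + (-I) + (-exp(I*pi/4)) + (-1) + (-exp(-I*pi/4)) + (I) + (-exp(-3*I*pi/4))] = 0/8 = 0
  <chi_3*chi_1, chi_6> = (1/8)[1*(1)*conj(1) + 1*(-1)*conj(-I) + 1*(1)*conj(-1) + 1*(-1)*conj(I) + 1*(1)*conj(1) + 1*(-1)*conj(-I) + 1*(1)*conj(-1) + 1*(-1)*conj(I)]
      = (1/8)[(1) + (-I) + (-1) + (I) + (1) + (-I) + (-1) + (I)] = 0/8 = 0
  <chi_3*chi_1, chi_7> = (1/8)[1*(1)*conj(1) + 1*(-1)*conj(exp(-I*pi/4)) + 1*(1)*conj(-I) + 1*(-1)*conj(exp(-3*I*pi/4)) + 1*(1)*conj(-1) + 1*(-1)*conj(exp(3*I*pi/4)) + 1*(1)*conj(I) + 1*(-1)*conj(exp(I*pi/4))]
      = (1/8)[(1) + (-exp(I*pi/4)) + (I) + (-exp(3*I*pi/4)) + (-1) + (-exp(-3*I*pi/4)) + (-I) + (-exp(-I*pi/4))] = 0/8 = 0
(Exp terms are combined using exp(i*s)*conj(exp(i*t)) = exp(i*(s-t)), and sums of them are collapsed using the identity that for every m > 1 the m distinct m-th roots of unity sum to 0, e.g. 1 + exp(2*I*pi/3) + exp(-2*I*pi/3) = 0.)
Hence the multiplicities are chi_4: 1. Dimension check: dim(chi_3)*dim(chi_1) = 1*1 = 1 and sum (mult * dim) = 1*1 = 1.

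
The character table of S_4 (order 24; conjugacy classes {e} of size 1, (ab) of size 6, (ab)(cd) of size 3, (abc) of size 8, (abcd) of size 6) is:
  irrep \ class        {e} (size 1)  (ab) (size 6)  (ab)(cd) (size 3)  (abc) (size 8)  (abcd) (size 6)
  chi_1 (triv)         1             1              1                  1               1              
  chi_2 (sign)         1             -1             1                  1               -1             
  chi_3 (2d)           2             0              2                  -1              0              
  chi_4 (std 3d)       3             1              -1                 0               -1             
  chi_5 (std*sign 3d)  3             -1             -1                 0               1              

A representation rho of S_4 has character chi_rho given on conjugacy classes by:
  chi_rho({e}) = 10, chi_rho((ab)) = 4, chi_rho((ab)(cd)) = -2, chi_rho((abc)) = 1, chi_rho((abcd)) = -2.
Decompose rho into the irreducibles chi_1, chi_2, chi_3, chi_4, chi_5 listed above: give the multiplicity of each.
Multiplicities: chi_1: 1, chi_2: 0, chi_3: 0, chi_4: 3, chi_5: 0.

Details: Use <chi_rho, chi> = (1/|G|) sum_C |C| * chi_rho(C) * conj(chi(C)) with |G| = 24 for each irreducible chi in the table:
  <chi_rho, chi_1> = (1/24)[1*(10)*conj(1) + 6*(4)*conj(1) + 3*(-2)*conj(1) + 8*(1)*conj(1) + 6*(-2)*conj(1)]
      = (1/24)[(10) + (24) + (-6) + (8) + (-12)] = 24/24 = 1
  <chi_rho, chi_2> = (1/24)[1*(10)*conj(1) + 6*(4)*conj(-1) + 3*(-2)*conj(1) + 8*(1)*conj(1) + 6*(-2)*conj(-1)]
      = (1/24)[(10) + (-24) + (-6) + (8) + (12)] = 0/24 = 0
  <chi_rho, chi_3> = (1/24)[1*(10)*conj(2) + 6*(4)*conj(0) + 3*(-2)*conj(2) + 8*(1)*conj(-1) + 6*(-2)*conj(0)]
      = (1/24)[(20) + (0) + (-12) + (-8) + (0)] = 0/24 = 0
  <chi_rho, chi_4> = (1/24)[1*(10)*conj(3) + 6*(4)*conj(1) + 3*(-2)*conj(-1) + 8*(1)*conj(0) + 6*(-2)*conj(-1)]
      = (1/24)[(30) + (24) + (6) + (0) + (12)] = 72/24 = 3
  <chi_rho, chi_5> = (1/24)[1*(10)*conj(3) + 6*(4)*conj(-1) + 3*(-2)*conj(-1) + 8*(1)*conj(0) + 6*(-2)*conj(1)]
      = (1/24)[(30) + (-24) + (6) + (0) + (-12)] = 0/24 = 0
Dimension check: dim(rho) = sum (mult * dim) = 1*1 + 0*1 + 0*2 + 3*3 + 0*3 = 10 = chi_rho(e) = 10.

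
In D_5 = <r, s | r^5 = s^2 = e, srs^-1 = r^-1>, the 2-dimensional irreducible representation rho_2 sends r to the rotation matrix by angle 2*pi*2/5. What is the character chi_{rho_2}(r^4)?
chi_{rho_2}(r^4) = 2*cos(2*pi*2*4/5) = -sqrt(5)/2 - 1/2

Proof sketch: rho_2(r^4) is rotation by angle 2*pi*2*4/5, whose trace is 2*cos(2*pi*2*4/5) = -sqrt(5)/2 - 1/2.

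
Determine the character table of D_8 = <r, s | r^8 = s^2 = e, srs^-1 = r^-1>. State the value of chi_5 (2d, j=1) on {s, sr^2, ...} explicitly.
Conjugacy classes: {e} of size 1, {r^4} of size 1, {r^1, r^7} of size 2, {r^2, r^6} of size 2, {r^3, r^5} of size 2, {s, sr^2, ...} of size 4, {sr, sr^3, ...} of size 4.
Character table:
  irrep \ class              {e} (size 1)  {r^4} (size 1)  {r^1, r^7} (size 2)  {r^2, r^6} (size 2)  {r^3, r^5} (size 2)  {s, sr^2, ...} (size 4)  {sr, sr^3, ...} (size 4)
  chi_1 (triv)               1             1               1                    1                    1                    1                        1                       
  chi_2 (sign: r->1, s->-1)  1             1               1                    1                    1                    -1                       -1                      
  chi_3 (r->-1, s->1)        1             1               -1                   1                    -1                   1                        -1                      
  chi_4 (r->-1, s->-1)       1             1               -1                   1                    -1                   -1                       1                       
  chi_5 (2d, j=1)            2             -2              sqrt(2)              0                    -sqrt(2)             0                        0                       
  chi_6 (2d, j=2)            2             2               0                    -2                   0                    0                        0                       
  chi_7 (2d, j=3)            2             -2              -sqrt(2)             0                    sqrt(2)              0                        0                       

Spot check: chi_5 (2d, j=1) on {s, sr^2, ...} = 0.

Proof sketch: D_8 has order 2*8 = 16 with 7 conjugacy classes, hence 7 irreducibles. Sum of squared dims 1 + 1 + 1 + 1 + 4 + 4 + 4 = 16 = |G|. Linear characters come from the abelianisation; the 2-dimensional irreps have character r^k -> 2*cos(2*pi*j*k/8), reflections -> 0.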